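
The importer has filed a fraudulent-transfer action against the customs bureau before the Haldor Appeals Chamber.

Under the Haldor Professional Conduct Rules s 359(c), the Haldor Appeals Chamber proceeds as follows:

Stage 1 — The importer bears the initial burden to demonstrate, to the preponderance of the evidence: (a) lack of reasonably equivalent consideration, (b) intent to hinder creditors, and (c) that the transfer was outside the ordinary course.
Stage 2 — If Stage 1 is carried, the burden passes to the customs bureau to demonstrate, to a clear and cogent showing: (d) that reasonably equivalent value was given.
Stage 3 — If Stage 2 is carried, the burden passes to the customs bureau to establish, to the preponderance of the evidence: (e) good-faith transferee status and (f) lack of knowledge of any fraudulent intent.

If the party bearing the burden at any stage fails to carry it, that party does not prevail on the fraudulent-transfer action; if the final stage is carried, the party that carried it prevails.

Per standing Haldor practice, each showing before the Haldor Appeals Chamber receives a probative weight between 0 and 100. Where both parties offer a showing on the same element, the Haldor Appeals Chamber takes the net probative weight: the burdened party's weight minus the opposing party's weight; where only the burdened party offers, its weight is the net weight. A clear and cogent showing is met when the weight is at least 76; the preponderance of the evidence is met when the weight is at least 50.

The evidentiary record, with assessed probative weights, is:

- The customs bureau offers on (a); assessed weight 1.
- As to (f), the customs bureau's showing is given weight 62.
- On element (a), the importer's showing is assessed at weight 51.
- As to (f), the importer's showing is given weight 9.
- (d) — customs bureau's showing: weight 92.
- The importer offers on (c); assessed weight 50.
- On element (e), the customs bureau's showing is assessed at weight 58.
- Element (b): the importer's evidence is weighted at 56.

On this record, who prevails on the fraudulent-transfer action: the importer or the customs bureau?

At Stage 1 the importer must meet the preponderance of the evidence (weight is at least 50): on (a) the weight is 51 less the opposing 1 gives net 50, ≥ 50, so (a) meets the standard; on (b) the weight is 56, which does reach 50, so (b) meets the standard; on (c) the weight is 50, which does reach 50, so (c) meets the standard.
  All elements met. The burden passes to the customs bureau.
At Stage 2 the customs bureau must meet a clear and cogent showing (weight is at least 76): on (d) the weight is 92, ≥ 76, so (d) meets the standard.
  All elements met. The customs bureau retains the burden for Stage 3.
At Stage 3 the customs bureau must meet the preponderance of the evidence (weight is at least 50): on (e) the weight is 58, ≥ 50, so (e) meets the standard; on (f) the weight is 62 less the opposing 9 gives net 53, ≥ 50, so (f) meets the standard.
  The customs bureau carries the last stage.
With every stage satisfied, the customs bureau prevails.

customs bureau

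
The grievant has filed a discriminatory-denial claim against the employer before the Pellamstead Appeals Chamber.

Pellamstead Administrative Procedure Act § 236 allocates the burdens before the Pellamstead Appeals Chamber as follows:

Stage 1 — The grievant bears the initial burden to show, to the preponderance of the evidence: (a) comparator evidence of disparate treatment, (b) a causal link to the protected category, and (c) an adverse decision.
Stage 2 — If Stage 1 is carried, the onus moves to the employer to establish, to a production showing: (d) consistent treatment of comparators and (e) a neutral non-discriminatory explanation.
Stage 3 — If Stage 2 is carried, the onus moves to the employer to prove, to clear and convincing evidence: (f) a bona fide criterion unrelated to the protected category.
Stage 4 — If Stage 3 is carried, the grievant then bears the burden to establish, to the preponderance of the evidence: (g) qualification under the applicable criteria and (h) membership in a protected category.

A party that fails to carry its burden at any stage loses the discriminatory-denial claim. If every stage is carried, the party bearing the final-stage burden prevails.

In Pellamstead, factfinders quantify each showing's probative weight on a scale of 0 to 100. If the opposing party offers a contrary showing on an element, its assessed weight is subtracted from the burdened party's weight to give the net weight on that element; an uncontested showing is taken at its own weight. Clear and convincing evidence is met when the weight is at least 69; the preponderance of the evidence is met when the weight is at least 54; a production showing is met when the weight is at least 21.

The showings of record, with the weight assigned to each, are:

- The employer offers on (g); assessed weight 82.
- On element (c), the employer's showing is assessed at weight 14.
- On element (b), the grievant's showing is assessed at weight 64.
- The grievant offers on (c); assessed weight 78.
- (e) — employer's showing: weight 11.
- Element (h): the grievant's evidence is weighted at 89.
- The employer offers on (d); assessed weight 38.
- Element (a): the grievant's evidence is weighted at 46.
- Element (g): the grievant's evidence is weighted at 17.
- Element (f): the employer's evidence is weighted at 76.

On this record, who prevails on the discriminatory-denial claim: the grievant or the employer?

At Stage 1 the grievant must meet the preponderance of the evidence (weight is at least 54): on (a) the weight is 46, < 54, so (a) does not meet the standard; on (b) the weight is 64, ≥ 54, so (b) meets the standard; on (c) the weight is 78 less the opposing 14 gives net 64, ≥ 54, so (c) meets the standard.
  Stage 1 not carried; the grievant fails its burden.
The employer prevails.

employer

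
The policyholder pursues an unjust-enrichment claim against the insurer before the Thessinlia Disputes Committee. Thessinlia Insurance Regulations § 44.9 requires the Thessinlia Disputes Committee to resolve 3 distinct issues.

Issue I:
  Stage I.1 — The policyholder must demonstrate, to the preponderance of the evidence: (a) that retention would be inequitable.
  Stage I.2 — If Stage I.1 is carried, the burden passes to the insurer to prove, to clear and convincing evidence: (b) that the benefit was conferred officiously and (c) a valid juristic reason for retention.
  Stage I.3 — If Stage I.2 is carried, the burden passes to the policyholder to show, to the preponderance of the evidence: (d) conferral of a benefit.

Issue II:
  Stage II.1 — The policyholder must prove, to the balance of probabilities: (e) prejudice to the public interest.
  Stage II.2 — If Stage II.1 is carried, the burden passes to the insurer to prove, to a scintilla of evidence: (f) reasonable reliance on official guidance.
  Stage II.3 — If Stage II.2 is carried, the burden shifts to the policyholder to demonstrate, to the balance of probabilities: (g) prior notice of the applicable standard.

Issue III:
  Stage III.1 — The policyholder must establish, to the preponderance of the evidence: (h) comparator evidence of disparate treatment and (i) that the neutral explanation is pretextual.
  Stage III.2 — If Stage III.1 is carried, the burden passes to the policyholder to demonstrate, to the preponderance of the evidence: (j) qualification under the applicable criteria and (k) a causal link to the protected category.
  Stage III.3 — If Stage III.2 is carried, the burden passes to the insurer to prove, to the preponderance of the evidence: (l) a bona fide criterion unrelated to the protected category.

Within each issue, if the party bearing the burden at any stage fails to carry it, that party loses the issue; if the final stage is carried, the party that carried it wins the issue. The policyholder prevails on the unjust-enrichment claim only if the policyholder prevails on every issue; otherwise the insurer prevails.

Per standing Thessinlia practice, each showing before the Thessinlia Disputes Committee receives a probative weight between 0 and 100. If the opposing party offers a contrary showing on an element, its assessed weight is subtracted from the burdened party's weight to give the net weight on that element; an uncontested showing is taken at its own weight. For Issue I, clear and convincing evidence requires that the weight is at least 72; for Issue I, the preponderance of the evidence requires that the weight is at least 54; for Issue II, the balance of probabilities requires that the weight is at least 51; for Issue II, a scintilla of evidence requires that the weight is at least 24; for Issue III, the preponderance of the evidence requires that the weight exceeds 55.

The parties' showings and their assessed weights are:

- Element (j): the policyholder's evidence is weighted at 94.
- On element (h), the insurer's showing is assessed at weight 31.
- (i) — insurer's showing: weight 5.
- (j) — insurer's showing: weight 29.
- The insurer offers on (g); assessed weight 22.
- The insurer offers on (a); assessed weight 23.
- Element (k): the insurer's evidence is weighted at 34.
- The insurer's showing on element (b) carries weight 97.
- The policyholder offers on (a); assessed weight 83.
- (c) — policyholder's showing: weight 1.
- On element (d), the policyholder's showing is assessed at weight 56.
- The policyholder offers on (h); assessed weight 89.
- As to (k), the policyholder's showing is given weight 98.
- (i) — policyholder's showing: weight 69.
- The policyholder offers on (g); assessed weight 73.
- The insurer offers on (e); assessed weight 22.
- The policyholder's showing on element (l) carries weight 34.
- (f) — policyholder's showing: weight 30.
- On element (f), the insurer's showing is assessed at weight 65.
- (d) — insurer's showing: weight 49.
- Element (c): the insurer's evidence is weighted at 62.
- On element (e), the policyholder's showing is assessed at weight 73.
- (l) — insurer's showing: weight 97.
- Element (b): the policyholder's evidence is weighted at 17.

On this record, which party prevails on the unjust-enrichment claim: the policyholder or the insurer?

insurer

— Issue I —
Stage I.1 (policyholder, the preponderance of the evidence, weight is at least 54): (a) net 83−23=60 ≥ 54 — meets.
  All elements met. The burden passes to the insurer.
Stage I.2 (insurer, clear and convincing evidence, weight is at least 72): (b) net 97−17=80 ≥ 72 — meets; (c) net 62−1=61 < 72 — fails.
  Stage I.2 not carried; the insurer fails its burden.
The analysis ends at Stage I.2; the policyholder prevails on this issue.
— Issue II —
At Stage II.1 the policyholder must meet the balance of probabilities (weight is at least 51): on (e) the weight is 73 less the opposing 22 gives net 51, which does reach 51, so (e) meets the standard.
  The policyholder carries Stage II.1; the insurer now bears the burden.
At Stage II.2 the insurer must meet a scintilla of evidence (weight is at least 24): on (f) the weight is 65 less the opposing 30 gives net 35, which does reach 24, so (f) meets the standard.
  Stage II.2 carried; the burden shifts to the policyholder.
At Stage II.3 the policyholder must meet the balance of probabilities (weight is at least 51): on (g) the weight is 73 less the opposing 22 gives net 51, which does reach 51, so (g) meets the standard.
  The policyholder carries the last stage.
Every stage carried; the policyholder prevails on this issue.
— Issue III —
Stage III.1 — burden on policyholder; standard: the preponderance of the evidence (weight exceeds 55).
    (h): 89 − 31 = 58 > 55 [met]
    (i): 69 − 5 = 64 > 55 [met]
  Stage III.1 is satisfied; the policyholder continues to bear the burden.
Stage III.2 — burden on policyholder; standard: the preponderance of the evidence (weight exceeds 55).
    (j): 94 − 29 = 65 > 55 [met]
    (k): 98 − 34 = 64 > 55 [met]
  Stage III.2 is satisfied; the onus moves to the insurer.
Stage III.3 — burden on insurer; standard: the preponderance of the evidence (weight exceeds 55).
    (l): 97 − 34 = 63 > 55 [met]
  All elements met at the final stage.
Every stage carried; the insurer prevails on this issue.
Per-issue: Issue I → policyholder; Issue II → policyholder; Issue III → insurer. The policyholder must prevail on every issue; overall, the insurer prevails.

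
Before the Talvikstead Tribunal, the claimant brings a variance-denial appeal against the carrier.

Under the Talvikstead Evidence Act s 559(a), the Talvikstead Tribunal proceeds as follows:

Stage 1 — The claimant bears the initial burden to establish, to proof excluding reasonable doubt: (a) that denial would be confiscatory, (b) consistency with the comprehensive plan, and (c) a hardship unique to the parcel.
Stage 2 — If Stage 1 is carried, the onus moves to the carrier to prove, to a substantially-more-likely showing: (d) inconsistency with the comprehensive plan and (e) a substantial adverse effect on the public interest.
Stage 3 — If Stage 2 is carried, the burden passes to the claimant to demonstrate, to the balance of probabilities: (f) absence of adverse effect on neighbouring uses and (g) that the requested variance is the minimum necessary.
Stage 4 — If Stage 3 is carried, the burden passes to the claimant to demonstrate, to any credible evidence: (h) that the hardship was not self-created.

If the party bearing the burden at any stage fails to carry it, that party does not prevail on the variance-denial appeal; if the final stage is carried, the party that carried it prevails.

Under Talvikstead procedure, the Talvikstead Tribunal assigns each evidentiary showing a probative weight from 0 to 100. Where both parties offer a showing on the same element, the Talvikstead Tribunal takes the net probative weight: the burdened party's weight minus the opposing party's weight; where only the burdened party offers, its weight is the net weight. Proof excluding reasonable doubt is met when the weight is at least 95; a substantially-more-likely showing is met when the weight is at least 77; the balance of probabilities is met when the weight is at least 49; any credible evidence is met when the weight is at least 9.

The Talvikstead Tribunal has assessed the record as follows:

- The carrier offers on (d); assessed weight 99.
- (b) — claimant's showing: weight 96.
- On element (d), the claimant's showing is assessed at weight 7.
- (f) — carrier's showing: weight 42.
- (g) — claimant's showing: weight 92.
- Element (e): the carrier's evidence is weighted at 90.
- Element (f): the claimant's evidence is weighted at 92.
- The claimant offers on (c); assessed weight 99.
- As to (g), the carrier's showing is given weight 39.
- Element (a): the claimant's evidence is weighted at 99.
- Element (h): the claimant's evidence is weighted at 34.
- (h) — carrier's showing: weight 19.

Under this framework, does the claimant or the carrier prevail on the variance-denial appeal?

claimant

Stage 1 (claimant, proof excluding reasonable doubt, weight is at least 95): (a) 99 ≥ 95 — meets; (b) 96 ≥ 95 — meets; (c) 99 ≥ 95 — meets.
  Stage 1 is satisfied; the onus moves to the carrier.
Stage 2 (carrier, a substantially-more-likely showing, weight is at least 77): (d) net 99−7=92 ≥ 77 — meets; (e) 90 ≥ 77 — meets.
  All elements met. The burden passes to the claimant.
Stage 3 (claimant, the balance of probabilities, weight is at least 49): (f) net 92−42=50 ≥ 49 — meets; (g) net 92−39=53 ≥ 49 — meets.
  Stage 3 is satisfied; the claimant continues to bear the burden.
Stage 4 (claimant, any credible evidence, weight is at least 9): (h) net 34−19=15 ≥ 9 — meets.
  The claimant carries the last stage.
All stages carried — the claimant prevails.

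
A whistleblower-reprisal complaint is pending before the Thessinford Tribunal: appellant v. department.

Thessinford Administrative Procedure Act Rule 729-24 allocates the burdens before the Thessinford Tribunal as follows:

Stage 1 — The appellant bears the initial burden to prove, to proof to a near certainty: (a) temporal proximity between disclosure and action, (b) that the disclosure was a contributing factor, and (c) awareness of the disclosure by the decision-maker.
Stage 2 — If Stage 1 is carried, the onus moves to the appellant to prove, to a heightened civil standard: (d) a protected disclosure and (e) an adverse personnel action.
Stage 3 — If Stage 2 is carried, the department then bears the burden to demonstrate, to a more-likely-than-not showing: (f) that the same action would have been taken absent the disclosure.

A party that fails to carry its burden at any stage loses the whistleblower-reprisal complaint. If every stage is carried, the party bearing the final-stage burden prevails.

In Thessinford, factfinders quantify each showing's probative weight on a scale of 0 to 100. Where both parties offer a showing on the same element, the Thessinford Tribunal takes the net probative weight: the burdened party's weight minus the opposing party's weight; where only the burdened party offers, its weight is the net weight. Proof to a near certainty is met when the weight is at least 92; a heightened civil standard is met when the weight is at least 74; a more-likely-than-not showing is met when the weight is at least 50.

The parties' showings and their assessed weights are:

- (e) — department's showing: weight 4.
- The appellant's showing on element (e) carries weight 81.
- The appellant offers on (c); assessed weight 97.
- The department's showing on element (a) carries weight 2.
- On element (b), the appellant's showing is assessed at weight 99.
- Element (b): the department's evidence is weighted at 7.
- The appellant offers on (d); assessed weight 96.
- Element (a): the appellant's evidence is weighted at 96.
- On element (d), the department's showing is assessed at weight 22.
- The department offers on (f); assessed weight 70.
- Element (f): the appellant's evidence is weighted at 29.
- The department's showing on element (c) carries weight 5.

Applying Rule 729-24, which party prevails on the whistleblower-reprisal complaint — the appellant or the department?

appellant

Stage 1 — burden on appellant; standard: proof to a near certainty (weight is at least 92).
    (a): 96 − 2 = 94 ≥ 92 [met]
    (b): 99 − 7 = 92 ≥ 92 [met]
    (c): 97 − 5 = 92 ≥ 92 [met]
  All elements met. The appellant retains the burden for Stage 2.
Stage 2 — burden on appellant; standard: a heightened civil standard (weight is at least 74).
    (d): 96 − 22 = 74 ≥ 74 [met]
    (e): 81 − 4 = 77 ≥ 74 [met]
  Stage 2 is satisfied; the onus moves to the department.
Stage 3 — burden on department; standard: a more-likely-than-not showing (weight is at least 50).
    (f): 70 − 29 = 41 < 50 [not met]
  Not every element is met, so the department fails to carry Stage 3.
So the appellant prevails.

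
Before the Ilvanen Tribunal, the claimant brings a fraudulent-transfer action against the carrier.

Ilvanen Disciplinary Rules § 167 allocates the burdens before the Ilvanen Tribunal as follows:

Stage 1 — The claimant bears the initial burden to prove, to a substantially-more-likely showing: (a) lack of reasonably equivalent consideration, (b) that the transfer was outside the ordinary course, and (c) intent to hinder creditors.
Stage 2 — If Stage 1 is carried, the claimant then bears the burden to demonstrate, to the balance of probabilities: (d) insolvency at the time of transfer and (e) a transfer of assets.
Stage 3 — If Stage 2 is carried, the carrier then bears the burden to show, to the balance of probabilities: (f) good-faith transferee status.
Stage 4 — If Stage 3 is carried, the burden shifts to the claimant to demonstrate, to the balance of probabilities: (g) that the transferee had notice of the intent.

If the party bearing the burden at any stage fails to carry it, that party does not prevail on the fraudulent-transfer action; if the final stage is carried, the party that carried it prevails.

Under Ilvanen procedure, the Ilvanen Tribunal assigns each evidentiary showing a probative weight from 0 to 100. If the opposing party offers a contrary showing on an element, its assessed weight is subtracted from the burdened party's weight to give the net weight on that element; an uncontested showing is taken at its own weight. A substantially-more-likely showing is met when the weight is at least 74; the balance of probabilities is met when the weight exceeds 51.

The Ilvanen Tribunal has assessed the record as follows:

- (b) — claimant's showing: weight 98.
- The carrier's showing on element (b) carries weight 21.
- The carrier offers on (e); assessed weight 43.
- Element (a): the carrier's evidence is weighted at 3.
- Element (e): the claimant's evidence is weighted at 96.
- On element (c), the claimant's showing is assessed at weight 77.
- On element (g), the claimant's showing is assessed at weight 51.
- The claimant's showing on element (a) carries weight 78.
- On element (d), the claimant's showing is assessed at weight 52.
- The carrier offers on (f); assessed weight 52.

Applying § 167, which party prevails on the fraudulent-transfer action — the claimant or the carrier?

carrier

Stage 1 — burden on claimant; standard: a substantially-more-likely showing (weight is at least 74).
    (a): 78 − 3 = 75 ≥ 74 [met]
    (b): 98 − 21 = 77 ≥ 74 [met]
    (c): 77 ≥ 74 [met]
  Stage 1 carried; the burden remains with the claimant.
Stage 2 — burden on claimant; standard: the balance of probabilities (weight exceeds 51).
    (d): 52 > 51 [met]
    (e): 96 − 43 = 53 > 51 [met]
  All elements met. The burden passes to the carrier.
Stage 3 — burden on carrier; standard: the balance of probabilities (weight exceeds 51).
    (f): 52 > 51 [met]
  Stage 3 is satisfied; the onus moves to the claimant.
Stage 4 — burden on claimant; standard: the balance of probabilities (weight exceeds 51).
    (g): 51 ≤ 51 [not met]
  Stage 4 not carried; the claimant fails its burden.
So the carrier prevails.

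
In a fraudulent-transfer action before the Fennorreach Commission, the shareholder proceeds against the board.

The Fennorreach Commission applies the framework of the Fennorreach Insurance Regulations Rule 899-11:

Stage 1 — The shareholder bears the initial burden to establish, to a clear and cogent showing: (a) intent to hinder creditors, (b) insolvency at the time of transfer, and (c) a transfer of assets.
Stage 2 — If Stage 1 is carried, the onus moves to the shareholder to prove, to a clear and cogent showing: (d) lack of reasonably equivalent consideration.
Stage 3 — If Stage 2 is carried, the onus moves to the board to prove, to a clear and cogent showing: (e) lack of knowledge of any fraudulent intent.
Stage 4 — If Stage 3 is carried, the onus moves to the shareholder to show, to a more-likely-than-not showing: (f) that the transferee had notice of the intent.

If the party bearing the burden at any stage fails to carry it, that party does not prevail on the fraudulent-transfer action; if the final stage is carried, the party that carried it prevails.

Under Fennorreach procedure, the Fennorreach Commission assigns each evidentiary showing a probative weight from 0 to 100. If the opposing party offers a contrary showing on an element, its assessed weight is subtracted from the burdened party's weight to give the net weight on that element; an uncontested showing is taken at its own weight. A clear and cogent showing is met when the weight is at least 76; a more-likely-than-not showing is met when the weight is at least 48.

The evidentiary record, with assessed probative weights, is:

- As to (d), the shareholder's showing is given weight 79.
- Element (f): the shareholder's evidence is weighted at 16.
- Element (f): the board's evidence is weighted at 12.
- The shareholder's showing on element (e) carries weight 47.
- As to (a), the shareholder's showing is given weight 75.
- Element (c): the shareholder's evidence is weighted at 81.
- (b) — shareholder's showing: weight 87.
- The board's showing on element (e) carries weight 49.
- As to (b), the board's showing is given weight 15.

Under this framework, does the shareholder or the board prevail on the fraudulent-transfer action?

At Stage 1 the shareholder must meet a clear and cogent showing (weight is at least 76): on (a) the weight is 75, which does not reach 76, so (a) does not meet the standard; on (b) the weight is 87 less the opposing 15 gives net 72, < 76, so (b) does not meet the standard; on (c) the weight is 81, which does reach 76, so (c) meets the standard.
  Stage 1 not carried; the shareholder fails its burden.
The board prevails.

board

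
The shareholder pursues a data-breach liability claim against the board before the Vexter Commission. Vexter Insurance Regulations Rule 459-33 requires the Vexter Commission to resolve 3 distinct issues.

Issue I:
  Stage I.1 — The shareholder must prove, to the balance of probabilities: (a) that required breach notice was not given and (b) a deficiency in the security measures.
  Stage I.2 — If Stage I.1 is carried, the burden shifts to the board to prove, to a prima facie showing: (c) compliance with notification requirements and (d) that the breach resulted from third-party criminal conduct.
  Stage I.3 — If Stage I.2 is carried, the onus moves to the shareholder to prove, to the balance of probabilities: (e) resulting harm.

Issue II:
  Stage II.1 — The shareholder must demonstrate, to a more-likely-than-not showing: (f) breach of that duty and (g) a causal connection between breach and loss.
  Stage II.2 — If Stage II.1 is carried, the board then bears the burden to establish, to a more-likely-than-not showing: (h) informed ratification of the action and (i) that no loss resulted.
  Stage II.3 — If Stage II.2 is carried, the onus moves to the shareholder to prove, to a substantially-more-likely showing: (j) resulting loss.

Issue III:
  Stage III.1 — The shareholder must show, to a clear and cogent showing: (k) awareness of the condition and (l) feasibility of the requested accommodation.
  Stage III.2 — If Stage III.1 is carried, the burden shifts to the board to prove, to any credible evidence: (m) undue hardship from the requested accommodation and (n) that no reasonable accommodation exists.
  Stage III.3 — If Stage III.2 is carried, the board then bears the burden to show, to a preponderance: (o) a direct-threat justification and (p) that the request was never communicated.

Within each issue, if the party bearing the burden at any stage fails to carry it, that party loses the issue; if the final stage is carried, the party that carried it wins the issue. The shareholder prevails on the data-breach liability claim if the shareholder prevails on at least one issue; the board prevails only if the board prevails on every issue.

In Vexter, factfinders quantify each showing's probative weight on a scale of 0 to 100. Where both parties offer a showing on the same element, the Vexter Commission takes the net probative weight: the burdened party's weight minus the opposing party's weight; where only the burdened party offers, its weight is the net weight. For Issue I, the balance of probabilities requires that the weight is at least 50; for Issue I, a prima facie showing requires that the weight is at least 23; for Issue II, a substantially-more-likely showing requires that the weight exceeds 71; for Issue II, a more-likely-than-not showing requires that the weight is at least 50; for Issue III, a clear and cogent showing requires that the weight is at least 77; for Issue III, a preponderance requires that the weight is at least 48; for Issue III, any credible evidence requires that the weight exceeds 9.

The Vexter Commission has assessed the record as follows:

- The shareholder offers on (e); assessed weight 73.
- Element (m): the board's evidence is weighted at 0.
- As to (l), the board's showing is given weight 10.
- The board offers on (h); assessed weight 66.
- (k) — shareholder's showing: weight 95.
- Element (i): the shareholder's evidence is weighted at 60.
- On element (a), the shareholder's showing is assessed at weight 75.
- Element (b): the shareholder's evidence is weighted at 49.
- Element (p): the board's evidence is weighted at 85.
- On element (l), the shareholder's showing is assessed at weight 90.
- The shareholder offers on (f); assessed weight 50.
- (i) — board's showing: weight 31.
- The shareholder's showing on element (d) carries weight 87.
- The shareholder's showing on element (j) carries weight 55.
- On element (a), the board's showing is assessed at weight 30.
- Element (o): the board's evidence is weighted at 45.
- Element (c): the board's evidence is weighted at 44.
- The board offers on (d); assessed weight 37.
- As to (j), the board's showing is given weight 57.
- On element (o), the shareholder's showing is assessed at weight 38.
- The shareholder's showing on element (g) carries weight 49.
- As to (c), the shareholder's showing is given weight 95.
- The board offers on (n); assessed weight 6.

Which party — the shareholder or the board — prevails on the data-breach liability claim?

— Issue I —
Stage I.1 — burden on shareholder; standard: the balance of probabilities (weight is at least 50).
    (a): 75 − 30 = 45 < 50 [not met]
    (b): 49 < 50 [not met]
  Stage I.1 not carried; the shareholder fails its burden.
So the board prevails on this issue.
— Issue II —
At Stage II.1 the shareholder must meet a more-likely-than-not showing (weight is at least 50): on (f) the weight is 50, which does reach 50, so (f) meets the standard; on (g) the weight is 49, which does not reach 50, so (g) does not meet the standard.
  Not every element is met, so the shareholder fails to carry Stage II.1.
The board prevails on this issue.
— Issue III —
At Stage III.1 the shareholder must meet a clear and cogent showing (weight is at least 77): on (k) the weight is 95, ≥ 77, so (k) meets the standard; on (l) the weight is 90 less the opposing 10 gives net 80, ≥ 77, so (l) meets the standard.
  All elements met. The burden passes to the board.
At Stage III.2 the board must meet any credible evidence (weight exceeds 9): on (m) the weight is 0, which does not exceed 9, so (m) does not meet the standard; on (n) the weight is 6, ≤ 9, so (n) does not meet the standard.
  The board does not carry Stage III.2.
The shareholder prevails on this issue.
Per-issue: Issue I → board; Issue II → board; Issue III → shareholder. The shareholder must prevail on at least one issue; overall, the shareholder prevails.

shareholder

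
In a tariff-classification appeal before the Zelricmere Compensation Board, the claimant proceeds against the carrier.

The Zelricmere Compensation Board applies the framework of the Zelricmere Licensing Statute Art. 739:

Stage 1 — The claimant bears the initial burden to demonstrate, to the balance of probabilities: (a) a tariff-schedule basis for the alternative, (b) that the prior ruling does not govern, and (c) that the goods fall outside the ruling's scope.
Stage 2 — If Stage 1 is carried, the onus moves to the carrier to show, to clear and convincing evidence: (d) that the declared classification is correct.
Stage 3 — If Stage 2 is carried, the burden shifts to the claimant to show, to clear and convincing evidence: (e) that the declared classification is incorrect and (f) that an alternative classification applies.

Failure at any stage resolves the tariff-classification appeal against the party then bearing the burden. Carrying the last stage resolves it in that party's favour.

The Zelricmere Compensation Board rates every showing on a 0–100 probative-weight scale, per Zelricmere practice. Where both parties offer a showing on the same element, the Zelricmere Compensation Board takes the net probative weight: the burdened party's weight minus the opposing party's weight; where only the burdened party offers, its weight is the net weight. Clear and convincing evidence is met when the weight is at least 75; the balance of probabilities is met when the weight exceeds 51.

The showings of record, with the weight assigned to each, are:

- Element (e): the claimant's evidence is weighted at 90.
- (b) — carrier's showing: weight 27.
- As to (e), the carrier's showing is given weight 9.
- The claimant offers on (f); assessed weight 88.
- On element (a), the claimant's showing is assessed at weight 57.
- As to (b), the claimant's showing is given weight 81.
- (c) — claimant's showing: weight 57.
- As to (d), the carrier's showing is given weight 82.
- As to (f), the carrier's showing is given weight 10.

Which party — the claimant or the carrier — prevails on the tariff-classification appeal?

At Stage 1 the claimant must meet the balance of probabilities (weight exceeds 51): on (a) the weight is 57, which does exceed 51, so (a) meets the standard; on (b) the weight is 81 less the opposing 27 gives net 54, > 51, so (b) meets the standard; on (c) the weight is 57, which does exceed 51, so (c) meets the standard.
  All elements met. The burden passes to the carrier.
At Stage 2 the carrier must meet clear and convincing evidence (weight is at least 75): on (d) the weight is 82, which does reach 75, so (d) meets the standard.
  Stage 2 is satisfied; the onus moves to the claimant.
At Stage 3 the claimant must meet clear and convincing evidence (weight is at least 75): on (e) the weight is 90 less the opposing 9 gives net 81, which does reach 75, so (e) meets the standard; on (f) the weight is 88 less the opposing 10 gives net 78, ≥ 75, so (f) meets the standard.
  Stage 3 carried; the final stage is satisfied.
With every stage satisfied, the claimant prevails.

claimant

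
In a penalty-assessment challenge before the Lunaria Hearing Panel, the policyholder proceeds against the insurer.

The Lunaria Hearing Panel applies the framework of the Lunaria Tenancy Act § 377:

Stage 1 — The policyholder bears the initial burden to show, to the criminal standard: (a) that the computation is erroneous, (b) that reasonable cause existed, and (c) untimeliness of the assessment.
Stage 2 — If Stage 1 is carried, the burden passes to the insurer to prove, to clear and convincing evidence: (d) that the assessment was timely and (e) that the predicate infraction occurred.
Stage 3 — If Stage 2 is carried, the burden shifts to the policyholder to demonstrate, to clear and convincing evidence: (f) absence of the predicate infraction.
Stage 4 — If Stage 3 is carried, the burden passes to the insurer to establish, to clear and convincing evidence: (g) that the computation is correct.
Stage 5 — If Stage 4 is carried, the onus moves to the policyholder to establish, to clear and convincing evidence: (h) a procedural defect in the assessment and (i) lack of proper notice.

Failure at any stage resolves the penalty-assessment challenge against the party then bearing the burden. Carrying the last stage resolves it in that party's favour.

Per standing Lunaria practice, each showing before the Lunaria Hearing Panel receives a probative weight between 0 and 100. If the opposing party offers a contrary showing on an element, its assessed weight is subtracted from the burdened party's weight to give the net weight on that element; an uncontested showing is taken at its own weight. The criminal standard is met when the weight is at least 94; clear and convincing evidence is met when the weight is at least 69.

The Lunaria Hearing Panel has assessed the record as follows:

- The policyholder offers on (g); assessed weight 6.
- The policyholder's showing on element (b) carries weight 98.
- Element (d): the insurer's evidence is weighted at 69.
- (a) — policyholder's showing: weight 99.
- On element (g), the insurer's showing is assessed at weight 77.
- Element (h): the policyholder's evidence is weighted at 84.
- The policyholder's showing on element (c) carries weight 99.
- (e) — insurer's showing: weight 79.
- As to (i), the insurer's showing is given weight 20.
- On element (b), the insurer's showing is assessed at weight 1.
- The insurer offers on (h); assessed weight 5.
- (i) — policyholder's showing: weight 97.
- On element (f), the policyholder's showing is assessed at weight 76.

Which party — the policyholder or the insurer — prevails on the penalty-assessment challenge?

At Stage 1 the policyholder must meet the criminal standard (weight is at least 94): on (a) the weight is 99, which does reach 94, so (a) meets the standard; on (b) the weight is 98 less the opposing 1 gives net 97, which does reach 94, so (b) meets the standard; on (c) the weight is 99, ≥ 94, so (c) meets the standard.
  Stage 1 carried; the burden shifts to the insurer.
At Stage 2 the insurer must meet clear and convincing evidence (weight is at least 69): on (d) the weight is 69, which does reach 69, so (d) meets the standard; on (e) the weight is 79, ≥ 69, so (e) meets the standard.
  The insurer carries Stage 2; the policyholder now bears the burden.
At Stage 3 the policyholder must meet clear and convincing evidence (weight is at least 69): on (f) the weight is 76, which does reach 69, so (f) meets the standard.
  The policyholder carries Stage 3; the insurer now bears the burden.
At Stage 4 the insurer must meet clear and convincing evidence (weight is at least 69): on (g) the weight is 77 less the opposing 6 gives net 71, ≥ 69, so (g) meets the standard.
  Stage 4 carried; the burden shifts to the policyholder.
At Stage 5 the policyholder must meet clear and convincing evidence (weight is at least 69): on (h) the weight is 84 less the opposing 5 gives net 79, ≥ 69, so (h) meets the standard; on (i) the weight is 97 less the opposing 20 gives net 77, which does reach 69, so (i) meets the standard.
  The policyholder carries the last stage.
All stages carried — the policyholder prevails.

policyholder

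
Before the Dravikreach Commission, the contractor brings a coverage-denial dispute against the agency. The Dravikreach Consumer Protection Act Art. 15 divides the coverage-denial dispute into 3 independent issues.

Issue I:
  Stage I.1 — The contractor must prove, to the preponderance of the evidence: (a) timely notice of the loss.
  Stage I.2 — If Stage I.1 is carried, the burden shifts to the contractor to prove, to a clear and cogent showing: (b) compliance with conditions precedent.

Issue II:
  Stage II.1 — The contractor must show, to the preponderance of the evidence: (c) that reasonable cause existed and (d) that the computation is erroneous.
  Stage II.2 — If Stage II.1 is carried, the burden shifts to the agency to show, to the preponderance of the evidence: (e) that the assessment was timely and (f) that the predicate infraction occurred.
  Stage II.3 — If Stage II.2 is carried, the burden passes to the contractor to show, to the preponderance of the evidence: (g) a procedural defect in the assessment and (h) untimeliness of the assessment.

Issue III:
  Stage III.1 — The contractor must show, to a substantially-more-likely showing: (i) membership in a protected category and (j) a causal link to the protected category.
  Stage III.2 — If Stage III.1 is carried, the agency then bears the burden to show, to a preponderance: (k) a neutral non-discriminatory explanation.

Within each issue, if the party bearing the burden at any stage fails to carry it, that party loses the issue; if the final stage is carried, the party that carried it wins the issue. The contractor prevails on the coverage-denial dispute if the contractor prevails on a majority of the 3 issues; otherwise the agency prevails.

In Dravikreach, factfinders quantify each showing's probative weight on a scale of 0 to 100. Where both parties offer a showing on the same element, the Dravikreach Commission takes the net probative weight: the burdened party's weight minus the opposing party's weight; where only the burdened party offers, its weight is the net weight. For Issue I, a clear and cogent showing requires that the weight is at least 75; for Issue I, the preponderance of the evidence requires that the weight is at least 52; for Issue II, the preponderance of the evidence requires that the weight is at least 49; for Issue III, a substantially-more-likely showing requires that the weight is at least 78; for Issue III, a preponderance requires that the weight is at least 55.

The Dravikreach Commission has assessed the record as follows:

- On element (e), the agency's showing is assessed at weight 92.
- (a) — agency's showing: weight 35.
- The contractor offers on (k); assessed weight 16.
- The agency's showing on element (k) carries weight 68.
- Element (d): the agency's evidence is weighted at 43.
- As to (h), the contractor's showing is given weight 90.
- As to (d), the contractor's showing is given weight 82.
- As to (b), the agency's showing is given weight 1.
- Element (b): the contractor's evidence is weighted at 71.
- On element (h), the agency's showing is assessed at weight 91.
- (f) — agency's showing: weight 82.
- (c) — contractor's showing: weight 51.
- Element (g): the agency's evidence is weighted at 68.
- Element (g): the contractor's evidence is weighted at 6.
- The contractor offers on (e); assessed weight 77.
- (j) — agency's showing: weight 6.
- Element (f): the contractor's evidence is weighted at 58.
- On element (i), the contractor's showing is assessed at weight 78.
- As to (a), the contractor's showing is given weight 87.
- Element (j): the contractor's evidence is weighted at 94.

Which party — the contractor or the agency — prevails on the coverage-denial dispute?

agency

— Issue I —
At Stage I.1 the contractor must meet the preponderance of the evidence (weight is at least 52): on (a) the weight is 87 less the opposing 35 gives net 52, which does reach 52, so (a) meets the standard.
  All elements met. The contractor retains the burden for Stage I.2.
At Stage I.2 the contractor must meet a clear and cogent showing (weight is at least 75): on (b) the weight is 71 less the opposing 1 gives net 70, which does not reach 75, so (b) does not meet the standard.
  The contractor does not carry Stage I.2.
So the agency prevails on this issue.
— Issue II —
At Stage II.1 the contractor must meet the preponderance of the evidence (weight is at least 49): on (c) the weight is 51, which does reach 49, so (c) meets the standard; on (d) the weight is 82 less the opposing 43 gives net 39, which does not reach 49, so (d) does not meet the standard.
  Not every element is met, so the contractor fails to carry Stage II.1.
So the agency prevails on this issue.
— Issue III —
Stage III.1 (contractor, a substantially-more-likely showing, weight is at least 78): (i) 78 ≥ 78 — meets; (j) net 94−6=88 ≥ 78 — meets.
  Stage III.1 carried; the burden shifts to the agency.
Stage III.2 (agency, a preponderance, weight is at least 55): (k) net 68−16=52 < 55 — fails.
  Not every element is met, so the agency fails to carry Stage III.2.
The contractor prevails on this issue.
Per-issue: Issue I → agency; Issue II → agency; Issue III → contractor. The contractor must prevail on a majority of issues; overall, the agency prevails.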